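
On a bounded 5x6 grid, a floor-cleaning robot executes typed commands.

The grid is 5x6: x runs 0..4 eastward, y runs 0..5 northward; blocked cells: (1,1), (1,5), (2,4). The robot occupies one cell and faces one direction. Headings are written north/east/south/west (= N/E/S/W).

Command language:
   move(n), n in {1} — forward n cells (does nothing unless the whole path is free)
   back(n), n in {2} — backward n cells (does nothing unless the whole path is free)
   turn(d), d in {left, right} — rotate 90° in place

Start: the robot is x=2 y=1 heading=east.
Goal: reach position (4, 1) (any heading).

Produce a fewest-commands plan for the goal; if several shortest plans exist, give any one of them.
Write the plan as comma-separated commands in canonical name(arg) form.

begin: x=2 y=1 heading=east
t=1 move(1) ⇒ x=3 y=1 heading=east
t=2 move(1) ⇒ x=4 y=1 heading=east
nothing shorter than 2 reaches the goal.

move(1), move(1)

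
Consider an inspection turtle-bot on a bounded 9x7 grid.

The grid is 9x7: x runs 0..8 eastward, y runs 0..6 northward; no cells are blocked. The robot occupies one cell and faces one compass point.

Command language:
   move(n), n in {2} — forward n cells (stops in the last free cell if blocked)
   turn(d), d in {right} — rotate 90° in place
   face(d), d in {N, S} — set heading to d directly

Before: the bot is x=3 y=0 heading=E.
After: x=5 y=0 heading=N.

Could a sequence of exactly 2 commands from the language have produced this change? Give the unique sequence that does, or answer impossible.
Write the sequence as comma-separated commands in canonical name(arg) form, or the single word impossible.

move(2), face(N)

key: order matters: swapping move(2) and face(N) lands elsewhere
start: x=3 y=0 heading=E
step 1 (move(2)): x=5 y=0 heading=E
step 2 (face(N)): x=5 y=0 heading=N
uniquely the one of 16 2-step routes that fits.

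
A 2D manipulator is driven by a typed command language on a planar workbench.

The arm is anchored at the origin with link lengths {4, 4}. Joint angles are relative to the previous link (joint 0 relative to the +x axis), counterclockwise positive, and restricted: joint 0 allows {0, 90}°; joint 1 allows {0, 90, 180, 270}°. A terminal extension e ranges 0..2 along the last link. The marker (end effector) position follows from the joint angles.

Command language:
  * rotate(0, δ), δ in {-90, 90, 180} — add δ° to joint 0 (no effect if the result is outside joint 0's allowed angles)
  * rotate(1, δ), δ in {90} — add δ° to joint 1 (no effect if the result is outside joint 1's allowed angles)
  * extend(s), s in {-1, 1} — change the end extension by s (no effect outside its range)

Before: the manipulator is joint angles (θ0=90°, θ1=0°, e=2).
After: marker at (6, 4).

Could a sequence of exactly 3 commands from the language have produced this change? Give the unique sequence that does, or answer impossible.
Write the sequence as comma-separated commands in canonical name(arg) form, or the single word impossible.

begin: joint angles (θ0=90°, θ1=0°, e=2)
[1] after rotate(1, 90): joint angles (θ0=90°, θ1=90°, e=2)
[2] after rotate(1, 90): joint angles (θ0=90°, θ1=180°, e=2)
[3] after rotate(1, 90): joint angles (θ0=90°, θ1=270°, e=2)
uniquely the one of 216 3-step routes that fits.

rotate(1, 90), rotate(1, 90), rotate(1, 90)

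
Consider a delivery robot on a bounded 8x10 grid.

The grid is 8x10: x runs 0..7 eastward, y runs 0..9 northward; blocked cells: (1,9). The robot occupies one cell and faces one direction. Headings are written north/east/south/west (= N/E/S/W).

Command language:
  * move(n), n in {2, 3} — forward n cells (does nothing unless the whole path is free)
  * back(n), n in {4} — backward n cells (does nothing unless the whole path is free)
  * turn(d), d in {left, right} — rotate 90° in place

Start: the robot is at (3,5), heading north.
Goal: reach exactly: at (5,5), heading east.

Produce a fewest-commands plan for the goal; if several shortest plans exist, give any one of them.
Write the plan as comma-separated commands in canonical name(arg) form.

t0: at (3,5), heading north
[1] after turn(right): at (3,5), heading east
[2] after move(2): at (5,5), heading east
no 1-step plan works, so 2 is optimal.

turn(right), move(2)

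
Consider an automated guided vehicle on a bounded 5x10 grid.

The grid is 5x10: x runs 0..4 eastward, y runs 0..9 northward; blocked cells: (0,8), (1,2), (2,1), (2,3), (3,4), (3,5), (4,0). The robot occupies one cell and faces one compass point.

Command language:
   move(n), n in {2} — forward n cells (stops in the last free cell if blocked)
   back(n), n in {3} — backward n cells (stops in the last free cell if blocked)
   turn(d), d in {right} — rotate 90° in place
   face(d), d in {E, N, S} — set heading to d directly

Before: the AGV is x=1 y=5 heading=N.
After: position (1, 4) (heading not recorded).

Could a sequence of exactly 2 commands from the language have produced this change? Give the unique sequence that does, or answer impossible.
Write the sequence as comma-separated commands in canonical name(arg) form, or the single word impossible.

key: running back(3) before move(2) would end elsewhere — order is forced
t0: x=1 y=5 heading=N
1. move(2) → x=1 y=7 heading=N
2. back(3) → x=1 y=4 heading=N
no other 2-command option fits: unique.

move(2), back(3)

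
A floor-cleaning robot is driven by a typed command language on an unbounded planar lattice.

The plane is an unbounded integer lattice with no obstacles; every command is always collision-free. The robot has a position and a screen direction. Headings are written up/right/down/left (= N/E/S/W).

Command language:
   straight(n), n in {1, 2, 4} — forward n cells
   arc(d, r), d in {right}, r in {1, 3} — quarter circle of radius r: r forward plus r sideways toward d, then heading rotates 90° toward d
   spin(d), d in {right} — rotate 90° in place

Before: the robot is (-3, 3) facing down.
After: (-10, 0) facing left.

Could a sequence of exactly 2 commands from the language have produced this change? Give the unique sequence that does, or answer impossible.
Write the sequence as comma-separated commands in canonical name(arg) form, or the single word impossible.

arc(right, 3), straight(4)

key: cell and facing (now W) both changed — the 2 commands mix motion and turning
initial: (-3, 3) facing down
t=1 arc(right, 3) ⇒ (-6, 0) facing left
t=2 straight(4) ⇒ (-10, 0) facing left
no other 2-command option fits: unique.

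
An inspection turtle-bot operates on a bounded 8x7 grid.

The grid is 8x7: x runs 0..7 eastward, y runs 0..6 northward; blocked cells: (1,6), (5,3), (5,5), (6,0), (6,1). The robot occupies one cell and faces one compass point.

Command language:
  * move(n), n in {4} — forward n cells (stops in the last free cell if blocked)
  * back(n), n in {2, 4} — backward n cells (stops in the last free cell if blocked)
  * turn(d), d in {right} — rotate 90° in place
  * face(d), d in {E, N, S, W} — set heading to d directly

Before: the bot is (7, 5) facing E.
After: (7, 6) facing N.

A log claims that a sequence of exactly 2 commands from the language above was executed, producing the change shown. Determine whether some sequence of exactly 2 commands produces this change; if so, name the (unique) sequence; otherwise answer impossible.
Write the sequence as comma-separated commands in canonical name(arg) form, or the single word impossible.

face(N), move(4)

key: order matters: swapping face(N) and move(4) lands elsewhere
begin: (7, 5) facing E
step 1 (face(N)): (7, 5) facing N
step 2 (move(4)): (7, 6) facing N
all 64 alternatives checked — unique.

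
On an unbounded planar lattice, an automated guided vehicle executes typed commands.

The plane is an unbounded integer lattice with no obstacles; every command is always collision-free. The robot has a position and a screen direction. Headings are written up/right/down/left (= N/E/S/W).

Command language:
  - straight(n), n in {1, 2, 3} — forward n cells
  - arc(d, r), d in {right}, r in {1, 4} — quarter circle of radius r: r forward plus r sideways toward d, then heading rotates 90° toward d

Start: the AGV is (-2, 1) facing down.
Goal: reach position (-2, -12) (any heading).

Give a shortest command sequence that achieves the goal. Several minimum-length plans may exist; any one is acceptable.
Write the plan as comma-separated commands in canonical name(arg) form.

t0: (-2, 1) facing down
t=1 straight(2) ⇒ (-2, -1) facing down
t=2 straight(2) ⇒ (-2, -3) facing down
t=3 straight(3) ⇒ (-2, -6) facing down
t=4 straight(3) ⇒ (-2, -9) facing down
t=5 straight(3) ⇒ (-2, -12) facing down
no 4-step plan works, so 5 is optimal.

straight(2), straight(2), straight(3), straight(3), straight(3)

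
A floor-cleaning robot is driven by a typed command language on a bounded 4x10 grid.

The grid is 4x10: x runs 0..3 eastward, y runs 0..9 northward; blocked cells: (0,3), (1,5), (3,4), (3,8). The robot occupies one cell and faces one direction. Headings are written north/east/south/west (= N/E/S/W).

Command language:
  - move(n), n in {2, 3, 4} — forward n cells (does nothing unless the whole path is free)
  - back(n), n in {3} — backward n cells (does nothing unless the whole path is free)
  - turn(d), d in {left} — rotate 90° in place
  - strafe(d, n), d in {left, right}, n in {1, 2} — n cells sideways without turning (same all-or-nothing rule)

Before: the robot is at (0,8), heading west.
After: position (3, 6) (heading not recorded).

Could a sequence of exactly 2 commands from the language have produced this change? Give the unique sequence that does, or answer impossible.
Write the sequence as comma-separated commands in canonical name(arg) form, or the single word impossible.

key: running back(3) before strafe(left, 2) would end elsewhere — order is forced
start: at (0,8), heading west
[1] after strafe(left, 2): at (0,6), heading west
[2] after back(3): at (3,6), heading west
all 81 alternatives checked — unique.

strafe(left, 2), back(3)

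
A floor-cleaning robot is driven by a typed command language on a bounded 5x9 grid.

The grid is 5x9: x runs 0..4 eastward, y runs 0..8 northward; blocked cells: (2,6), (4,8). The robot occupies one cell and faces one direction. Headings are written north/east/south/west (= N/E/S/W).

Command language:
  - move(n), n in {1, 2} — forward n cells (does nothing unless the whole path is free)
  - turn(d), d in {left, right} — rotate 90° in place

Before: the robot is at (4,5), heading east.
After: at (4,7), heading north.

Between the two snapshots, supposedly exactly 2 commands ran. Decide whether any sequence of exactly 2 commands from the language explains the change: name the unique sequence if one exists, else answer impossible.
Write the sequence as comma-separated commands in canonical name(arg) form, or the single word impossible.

key: cell and facing (now N) both changed — the 2 commands mix motion and turning
initial: at (4,5), heading east
step 1 (turn(left)): at (4,5), heading north
step 2 (move(2)): at (4,7), heading north
no other 2-command option fits: unique.

turn(left), move(2)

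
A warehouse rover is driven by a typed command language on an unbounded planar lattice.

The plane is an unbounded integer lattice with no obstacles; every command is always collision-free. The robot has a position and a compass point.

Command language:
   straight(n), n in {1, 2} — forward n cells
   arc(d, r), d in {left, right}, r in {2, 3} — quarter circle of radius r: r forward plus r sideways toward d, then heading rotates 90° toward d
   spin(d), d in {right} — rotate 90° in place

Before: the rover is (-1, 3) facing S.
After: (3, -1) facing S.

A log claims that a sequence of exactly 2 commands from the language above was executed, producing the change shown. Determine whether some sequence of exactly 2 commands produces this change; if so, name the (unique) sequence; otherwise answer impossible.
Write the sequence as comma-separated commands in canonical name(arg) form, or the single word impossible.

key: order matters: swapping arc(left, 2) and arc(right, 2) lands elsewhere
initial: (-1, 3) facing S
1. arc(left, 2) → (1, 1) facing E
2. arc(right, 2) → (3, -1) facing S
all 49 alternatives checked — unique.

arc(left, 2), arc(right, 2)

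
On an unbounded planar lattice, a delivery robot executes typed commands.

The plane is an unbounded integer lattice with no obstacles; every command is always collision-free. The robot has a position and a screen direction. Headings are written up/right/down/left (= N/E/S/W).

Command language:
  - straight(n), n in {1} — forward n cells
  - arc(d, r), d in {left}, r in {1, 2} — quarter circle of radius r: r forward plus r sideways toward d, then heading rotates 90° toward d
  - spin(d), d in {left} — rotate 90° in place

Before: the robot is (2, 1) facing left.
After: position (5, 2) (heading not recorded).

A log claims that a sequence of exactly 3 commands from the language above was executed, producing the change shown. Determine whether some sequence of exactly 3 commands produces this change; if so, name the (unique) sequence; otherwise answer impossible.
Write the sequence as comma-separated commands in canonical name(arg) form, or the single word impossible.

key: order matters: swapping spin(left) and arc(left, 2) lands elsewhere
t0: (2, 1) facing left
1. spin(left) → (2, 1) facing down
2. arc(left, 1) → (3, 0) facing right
3. arc(left, 2) → (5, 2) facing up
no rival 3-sequence matches.

spin(left), arc(left, 1), arc(left, 2)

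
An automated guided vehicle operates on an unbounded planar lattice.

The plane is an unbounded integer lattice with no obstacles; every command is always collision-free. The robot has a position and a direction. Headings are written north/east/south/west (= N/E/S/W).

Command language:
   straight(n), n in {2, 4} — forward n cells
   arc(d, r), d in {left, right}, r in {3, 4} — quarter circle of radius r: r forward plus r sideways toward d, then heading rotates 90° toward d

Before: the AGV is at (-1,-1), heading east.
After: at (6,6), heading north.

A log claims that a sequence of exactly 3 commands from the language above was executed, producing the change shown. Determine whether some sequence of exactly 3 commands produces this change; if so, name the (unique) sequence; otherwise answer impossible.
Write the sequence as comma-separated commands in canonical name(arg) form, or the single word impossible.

key: cell and facing (now N) both changed — the 3 commands mix motion and turning
t0: at (-1,-1), heading east
[1] after straight(4): at (3,-1), heading east
[2] after arc(left, 3): at (6,2), heading north
[3] after straight(4): at (6,6), heading north
uniquely the one of 216 3-step routes that fits.

straight(4), arc(left, 3), straight(4)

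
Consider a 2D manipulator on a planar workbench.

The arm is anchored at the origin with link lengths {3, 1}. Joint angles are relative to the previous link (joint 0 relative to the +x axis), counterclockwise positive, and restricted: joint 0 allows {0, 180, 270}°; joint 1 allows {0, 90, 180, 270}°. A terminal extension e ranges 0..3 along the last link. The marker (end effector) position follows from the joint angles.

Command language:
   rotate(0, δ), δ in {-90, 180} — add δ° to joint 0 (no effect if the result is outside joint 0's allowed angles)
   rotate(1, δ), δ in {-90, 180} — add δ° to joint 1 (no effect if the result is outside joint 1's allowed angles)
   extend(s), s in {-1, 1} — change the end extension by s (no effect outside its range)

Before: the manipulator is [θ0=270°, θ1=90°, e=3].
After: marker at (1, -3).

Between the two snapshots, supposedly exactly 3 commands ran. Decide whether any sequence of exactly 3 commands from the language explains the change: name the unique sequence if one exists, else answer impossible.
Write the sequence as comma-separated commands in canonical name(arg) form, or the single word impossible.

t0: [θ0=270°, θ1=90°, e=3]
1. extend(-1) → [θ0=270°, θ1=90°, e=2]
2. extend(-1) → [θ0=270°, θ1=90°, e=1]
3. extend(-1) → [θ0=270°, θ1=90°, e=0]
uniquely the one of 216 3-step routes that fits.

extend(-1), extend(-1), extend(-1)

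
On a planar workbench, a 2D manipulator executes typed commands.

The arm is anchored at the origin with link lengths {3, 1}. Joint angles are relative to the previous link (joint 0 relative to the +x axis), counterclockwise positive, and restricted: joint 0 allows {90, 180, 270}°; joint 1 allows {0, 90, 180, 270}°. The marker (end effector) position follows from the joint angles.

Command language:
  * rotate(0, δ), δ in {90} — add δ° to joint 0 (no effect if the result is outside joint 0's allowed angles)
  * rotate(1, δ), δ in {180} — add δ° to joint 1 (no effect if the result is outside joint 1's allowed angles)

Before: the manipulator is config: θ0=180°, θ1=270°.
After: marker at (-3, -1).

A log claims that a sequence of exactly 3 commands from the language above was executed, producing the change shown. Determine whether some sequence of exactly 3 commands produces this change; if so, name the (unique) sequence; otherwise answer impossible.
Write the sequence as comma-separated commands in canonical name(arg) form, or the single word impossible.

initial: config: θ0=180°, θ1=270°
step 1 (rotate(1, 180)): config: θ0=180°, θ1=90°
step 2 (rotate(1, 180)): config: θ0=180°, θ1=270°
step 3 (rotate(1, 180)): config: θ0=180°, θ1=90°
no rival 3-sequence matches.

rotate(1, 180), rotate(1, 180), rotate(1, 180)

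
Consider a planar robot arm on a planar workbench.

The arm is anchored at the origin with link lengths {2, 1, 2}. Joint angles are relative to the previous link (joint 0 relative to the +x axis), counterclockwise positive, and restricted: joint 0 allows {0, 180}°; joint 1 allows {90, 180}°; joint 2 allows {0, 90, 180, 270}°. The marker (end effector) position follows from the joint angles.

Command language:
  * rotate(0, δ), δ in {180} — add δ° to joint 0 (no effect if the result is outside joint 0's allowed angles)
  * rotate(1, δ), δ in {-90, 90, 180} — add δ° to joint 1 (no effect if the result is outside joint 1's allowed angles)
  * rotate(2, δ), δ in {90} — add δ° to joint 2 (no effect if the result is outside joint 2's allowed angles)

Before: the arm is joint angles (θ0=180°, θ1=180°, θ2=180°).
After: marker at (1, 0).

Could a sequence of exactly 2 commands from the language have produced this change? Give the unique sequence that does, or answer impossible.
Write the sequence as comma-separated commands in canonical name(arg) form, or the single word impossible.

begin: joint angles (θ0=180°, θ1=180°, θ2=180°)
step 1 (rotate(2, 90)): joint angles (θ0=180°, θ1=180°, θ2=270°)
step 2 (rotate(2, 90)): joint angles (θ0=180°, θ1=180°, θ2=0°)
no rival 2-sequence matches.

rotate(2, 90), rotate(2, 90)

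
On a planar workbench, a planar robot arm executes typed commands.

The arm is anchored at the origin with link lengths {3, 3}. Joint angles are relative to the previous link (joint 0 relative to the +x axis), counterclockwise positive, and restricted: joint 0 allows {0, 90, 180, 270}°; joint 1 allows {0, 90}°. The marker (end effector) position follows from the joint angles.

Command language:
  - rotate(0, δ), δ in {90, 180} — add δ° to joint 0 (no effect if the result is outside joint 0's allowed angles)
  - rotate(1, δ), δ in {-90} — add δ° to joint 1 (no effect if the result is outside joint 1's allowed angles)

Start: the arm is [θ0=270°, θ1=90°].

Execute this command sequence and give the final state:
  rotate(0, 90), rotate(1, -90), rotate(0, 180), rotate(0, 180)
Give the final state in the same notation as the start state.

initial: [θ0=270°, θ1=90°]
step 1 (rotate(0, 90)): [θ0=0°, θ1=90°]
step 2 (rotate(1, -90)): [θ0=0°, θ1=0°]
step 3 (rotate(0, 180)): [θ0=180°, θ1=0°]
step 4 (rotate(0, 180)): [θ0=0°, θ1=0°]

[θ0=0°, θ1=0°]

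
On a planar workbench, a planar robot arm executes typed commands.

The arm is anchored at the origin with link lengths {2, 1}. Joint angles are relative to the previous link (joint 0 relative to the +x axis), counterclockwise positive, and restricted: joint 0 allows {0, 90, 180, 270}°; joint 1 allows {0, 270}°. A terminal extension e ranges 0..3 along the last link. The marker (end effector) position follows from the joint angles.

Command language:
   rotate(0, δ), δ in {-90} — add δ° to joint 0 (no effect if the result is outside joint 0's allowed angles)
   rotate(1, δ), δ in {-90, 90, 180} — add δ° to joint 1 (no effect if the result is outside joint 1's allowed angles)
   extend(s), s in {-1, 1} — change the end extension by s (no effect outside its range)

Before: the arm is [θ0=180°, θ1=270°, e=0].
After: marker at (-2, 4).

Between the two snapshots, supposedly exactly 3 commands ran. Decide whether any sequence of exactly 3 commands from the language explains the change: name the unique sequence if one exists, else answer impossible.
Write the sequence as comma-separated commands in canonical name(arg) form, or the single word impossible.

extend(1), extend(1), extend(1)

t0: [θ0=180°, θ1=270°, e=0]
step 1 (extend(1)): [θ0=180°, θ1=270°, e=1]
step 2 (extend(1)): [θ0=180°, θ1=270°, e=2]
step 3 (extend(1)): [θ0=180°, θ1=270°, e=3]
all 216 alternatives checked — unique.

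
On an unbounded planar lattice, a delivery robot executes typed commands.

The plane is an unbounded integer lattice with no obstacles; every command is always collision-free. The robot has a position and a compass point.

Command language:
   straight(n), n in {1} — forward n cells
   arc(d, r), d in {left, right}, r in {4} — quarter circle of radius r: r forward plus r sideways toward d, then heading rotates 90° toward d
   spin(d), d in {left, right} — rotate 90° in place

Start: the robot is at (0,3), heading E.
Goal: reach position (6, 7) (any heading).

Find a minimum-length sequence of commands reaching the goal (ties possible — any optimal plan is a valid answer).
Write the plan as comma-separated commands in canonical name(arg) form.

straight(1), straight(1), arc(left, 4)

from: at (0,3), heading E
t=1 straight(1) ⇒ at (1,3), heading E
t=2 straight(1) ⇒ at (2,3), heading E
t=3 arc(left, 4) ⇒ at (6,7), heading N
minimal: 3 command(s), checked below 3.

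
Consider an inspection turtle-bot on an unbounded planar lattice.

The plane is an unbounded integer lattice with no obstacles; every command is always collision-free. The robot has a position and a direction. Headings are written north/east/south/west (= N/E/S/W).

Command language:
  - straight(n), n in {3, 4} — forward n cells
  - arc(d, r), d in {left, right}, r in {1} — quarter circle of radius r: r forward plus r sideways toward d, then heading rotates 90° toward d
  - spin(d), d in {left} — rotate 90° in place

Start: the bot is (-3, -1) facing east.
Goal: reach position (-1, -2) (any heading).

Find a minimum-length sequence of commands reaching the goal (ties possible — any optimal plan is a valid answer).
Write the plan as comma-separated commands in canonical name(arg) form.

straight(3), arc(right, 1), arc(right, 1), arc(right, 1)

begin: (-3, -1) facing east
t=1 straight(3) ⇒ (0, -1) facing east
t=2 arc(right, 1) ⇒ (1, -2) facing south
t=3 arc(right, 1) ⇒ (0, -3) facing west
t=4 arc(right, 1) ⇒ (-1, -2) facing north
nothing shorter than 4 reaches the goal.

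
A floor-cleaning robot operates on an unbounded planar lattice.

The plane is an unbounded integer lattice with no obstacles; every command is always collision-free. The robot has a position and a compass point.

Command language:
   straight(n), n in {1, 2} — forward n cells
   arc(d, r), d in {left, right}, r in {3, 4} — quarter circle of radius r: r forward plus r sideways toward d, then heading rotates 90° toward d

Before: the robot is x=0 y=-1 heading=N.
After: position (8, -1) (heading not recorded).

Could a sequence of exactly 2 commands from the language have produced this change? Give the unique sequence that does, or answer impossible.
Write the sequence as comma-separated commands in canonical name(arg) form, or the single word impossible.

arc(right, 4), arc(right, 4)

initial: x=0 y=-1 heading=N
1. arc(right, 4) → x=4 y=3 heading=E
2. arc(right, 4) → x=8 y=-1 heading=S
no other 2-command option fits: unique.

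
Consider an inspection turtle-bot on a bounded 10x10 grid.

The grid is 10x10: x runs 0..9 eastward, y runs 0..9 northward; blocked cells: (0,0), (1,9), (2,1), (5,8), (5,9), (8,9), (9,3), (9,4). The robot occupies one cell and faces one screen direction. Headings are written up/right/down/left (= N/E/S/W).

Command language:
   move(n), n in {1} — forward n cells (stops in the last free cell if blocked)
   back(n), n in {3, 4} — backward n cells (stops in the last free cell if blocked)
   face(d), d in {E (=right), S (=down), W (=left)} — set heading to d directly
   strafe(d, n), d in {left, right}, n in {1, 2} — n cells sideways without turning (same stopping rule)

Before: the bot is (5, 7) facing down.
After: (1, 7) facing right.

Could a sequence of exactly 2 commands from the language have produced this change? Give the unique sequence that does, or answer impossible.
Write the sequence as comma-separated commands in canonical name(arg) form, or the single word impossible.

key: position moved to (1,7) AND the heading swung to E — translation plus rotation needed
start: (5, 7) facing down
t=1 face(E) ⇒ (5, 7) facing right
t=2 back(4) ⇒ (1, 7) facing right
no other 2-command option fits: unique.

face(E), back(4)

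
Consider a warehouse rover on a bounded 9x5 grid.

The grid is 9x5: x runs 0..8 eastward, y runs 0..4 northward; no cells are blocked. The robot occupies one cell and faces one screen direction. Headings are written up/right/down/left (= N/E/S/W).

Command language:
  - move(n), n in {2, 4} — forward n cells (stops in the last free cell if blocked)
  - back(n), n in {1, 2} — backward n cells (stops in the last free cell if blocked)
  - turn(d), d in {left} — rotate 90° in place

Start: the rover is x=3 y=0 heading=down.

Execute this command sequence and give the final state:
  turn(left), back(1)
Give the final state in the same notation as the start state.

x=2 y=0 heading=right

from: x=3 y=0 heading=down
t=1 turn(left) ⇒ x=3 y=0 heading=right
t=2 back(1) ⇒ x=2 y=0 heading=right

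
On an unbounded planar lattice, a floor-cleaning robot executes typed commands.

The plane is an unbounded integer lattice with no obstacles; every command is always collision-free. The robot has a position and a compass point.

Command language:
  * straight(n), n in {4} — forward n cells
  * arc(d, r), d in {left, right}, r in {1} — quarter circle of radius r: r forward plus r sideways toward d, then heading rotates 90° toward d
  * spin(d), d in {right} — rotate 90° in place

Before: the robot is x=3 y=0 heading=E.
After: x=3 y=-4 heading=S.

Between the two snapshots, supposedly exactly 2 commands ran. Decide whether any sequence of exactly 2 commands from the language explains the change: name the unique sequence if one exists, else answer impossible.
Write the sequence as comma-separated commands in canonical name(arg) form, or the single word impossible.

key: order matters: swapping spin(right) and straight(4) lands elsewhere
from: x=3 y=0 heading=E
[1] after spin(right): x=3 y=0 heading=S
[2] after straight(4): x=3 y=-4 heading=S
all 16 alternatives checked — unique.

spin(right), straight(4)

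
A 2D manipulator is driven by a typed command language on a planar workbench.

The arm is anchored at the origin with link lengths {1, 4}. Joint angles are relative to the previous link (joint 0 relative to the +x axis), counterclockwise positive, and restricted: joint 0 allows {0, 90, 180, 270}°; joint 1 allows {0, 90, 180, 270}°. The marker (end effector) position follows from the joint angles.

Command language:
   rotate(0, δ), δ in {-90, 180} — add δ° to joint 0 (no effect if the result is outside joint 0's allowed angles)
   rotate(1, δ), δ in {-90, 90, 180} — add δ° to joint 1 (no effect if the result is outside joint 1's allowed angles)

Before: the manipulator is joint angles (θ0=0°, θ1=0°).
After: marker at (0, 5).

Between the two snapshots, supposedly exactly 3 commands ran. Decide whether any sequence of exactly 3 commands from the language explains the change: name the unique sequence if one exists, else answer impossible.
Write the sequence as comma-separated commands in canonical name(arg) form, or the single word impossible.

rotate(0, -90), rotate(0, -90), rotate(0, -90)

start: joint angles (θ0=0°, θ1=0°)
[1] after rotate(0, -90): joint angles (θ0=270°, θ1=0°)
[2] after rotate(0, -90): joint angles (θ0=180°, θ1=0°)
[3] after rotate(0, -90): joint angles (θ0=90°, θ1=0°)
all 125 alternatives checked — unique.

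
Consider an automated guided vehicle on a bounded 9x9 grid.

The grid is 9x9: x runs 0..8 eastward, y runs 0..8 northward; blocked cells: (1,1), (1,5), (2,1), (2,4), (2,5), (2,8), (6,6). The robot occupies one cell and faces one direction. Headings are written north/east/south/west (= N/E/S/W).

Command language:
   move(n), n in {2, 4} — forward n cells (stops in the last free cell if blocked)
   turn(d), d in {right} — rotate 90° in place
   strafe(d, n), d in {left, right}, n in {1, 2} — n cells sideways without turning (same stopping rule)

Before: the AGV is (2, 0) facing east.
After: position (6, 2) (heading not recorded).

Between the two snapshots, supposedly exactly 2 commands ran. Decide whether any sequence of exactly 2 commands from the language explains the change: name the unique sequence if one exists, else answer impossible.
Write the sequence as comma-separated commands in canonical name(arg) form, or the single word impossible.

move(4), strafe(left, 2)

key: running strafe(left, 2) before move(4) would end elsewhere — order is forced
from: (2, 0) facing east
step 1 (move(4)): (6, 0) facing east
step 2 (strafe(left, 2)): (6, 2) facing east
all 49 alternatives checked — unique.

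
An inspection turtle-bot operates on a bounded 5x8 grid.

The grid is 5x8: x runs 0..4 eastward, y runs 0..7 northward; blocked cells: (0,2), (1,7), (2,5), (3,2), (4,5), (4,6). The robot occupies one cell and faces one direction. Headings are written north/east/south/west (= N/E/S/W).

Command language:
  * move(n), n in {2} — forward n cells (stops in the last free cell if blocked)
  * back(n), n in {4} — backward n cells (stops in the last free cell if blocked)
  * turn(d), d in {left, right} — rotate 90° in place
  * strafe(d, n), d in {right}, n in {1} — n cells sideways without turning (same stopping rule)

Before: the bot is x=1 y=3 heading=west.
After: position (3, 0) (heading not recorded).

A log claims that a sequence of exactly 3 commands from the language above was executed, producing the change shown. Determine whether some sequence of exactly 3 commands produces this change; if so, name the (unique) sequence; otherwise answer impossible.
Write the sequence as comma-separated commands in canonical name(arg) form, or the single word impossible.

impossible

all 125 sequences checked — none match.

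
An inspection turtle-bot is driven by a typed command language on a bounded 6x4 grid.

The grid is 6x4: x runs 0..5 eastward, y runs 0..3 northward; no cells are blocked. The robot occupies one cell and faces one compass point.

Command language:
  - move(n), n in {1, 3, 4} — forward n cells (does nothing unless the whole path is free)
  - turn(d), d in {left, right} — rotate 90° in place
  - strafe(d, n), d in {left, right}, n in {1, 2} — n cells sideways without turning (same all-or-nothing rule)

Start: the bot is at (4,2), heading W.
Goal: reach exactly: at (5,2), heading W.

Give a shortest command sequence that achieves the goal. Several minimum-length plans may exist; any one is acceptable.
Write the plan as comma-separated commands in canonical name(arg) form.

from: at (4,2), heading W
t=1 turn(right) ⇒ at (4,2), heading N
t=2 strafe(right, 1) ⇒ at (5,2), heading N
t=3 turn(left) ⇒ at (5,2), heading W
minimal: 3 command(s), checked below 3.

turn(right), strafe(right, 1), turn(left)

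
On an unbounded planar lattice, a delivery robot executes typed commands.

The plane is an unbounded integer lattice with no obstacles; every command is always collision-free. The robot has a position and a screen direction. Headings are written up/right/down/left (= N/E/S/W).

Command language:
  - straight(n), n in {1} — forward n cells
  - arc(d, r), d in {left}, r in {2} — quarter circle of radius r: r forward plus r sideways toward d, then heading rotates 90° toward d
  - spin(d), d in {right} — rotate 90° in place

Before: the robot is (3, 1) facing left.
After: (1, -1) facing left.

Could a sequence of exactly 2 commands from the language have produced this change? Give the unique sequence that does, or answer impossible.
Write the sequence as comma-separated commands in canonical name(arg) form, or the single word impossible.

arc(left, 2), spin(right)

key: heading stays W — rotations cancel among the 2 commands
initial: (3, 1) facing left
1. arc(left, 2) → (1, -1) facing down
2. spin(right) → (1, -1) facing left
no other 2-command option fits: unique.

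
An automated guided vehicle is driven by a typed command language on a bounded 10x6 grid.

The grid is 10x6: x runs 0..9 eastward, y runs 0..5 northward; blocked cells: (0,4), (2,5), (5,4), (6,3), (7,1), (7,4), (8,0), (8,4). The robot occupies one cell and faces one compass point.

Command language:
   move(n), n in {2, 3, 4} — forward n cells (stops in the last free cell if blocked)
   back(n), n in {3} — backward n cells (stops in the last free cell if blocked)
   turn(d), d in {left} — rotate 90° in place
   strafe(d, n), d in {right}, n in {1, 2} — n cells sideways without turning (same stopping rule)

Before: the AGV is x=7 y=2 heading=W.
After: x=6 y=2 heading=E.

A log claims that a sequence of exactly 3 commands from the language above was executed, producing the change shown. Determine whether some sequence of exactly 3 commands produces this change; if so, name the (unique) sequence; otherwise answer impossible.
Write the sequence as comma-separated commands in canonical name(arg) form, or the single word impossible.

key: cell and facing (now E) both changed — the 3 commands mix motion and turning
initial: x=7 y=2 heading=W
[1] after turn(left): x=7 y=2 heading=S
[2] after strafe(right, 1): x=6 y=2 heading=S
[3] after turn(left): x=6 y=2 heading=E
all 343 alternatives checked — unique.

turn(left), strafe(right, 1), turn(left)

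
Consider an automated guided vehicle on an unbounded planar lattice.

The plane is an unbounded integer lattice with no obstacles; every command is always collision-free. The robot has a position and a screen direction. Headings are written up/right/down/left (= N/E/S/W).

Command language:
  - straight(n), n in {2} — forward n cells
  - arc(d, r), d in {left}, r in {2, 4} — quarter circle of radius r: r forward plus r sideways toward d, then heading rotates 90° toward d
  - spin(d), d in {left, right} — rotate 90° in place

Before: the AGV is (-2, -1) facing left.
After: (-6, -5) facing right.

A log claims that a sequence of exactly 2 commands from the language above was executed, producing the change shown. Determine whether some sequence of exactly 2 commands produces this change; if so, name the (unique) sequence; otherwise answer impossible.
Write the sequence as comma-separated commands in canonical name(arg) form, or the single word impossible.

key: position moved to (-6,-5) AND the heading swung to E — translation plus rotation needed
t0: (-2, -1) facing left
step 1 (arc(left, 4)): (-6, -5) facing down
step 2 (spin(left)): (-6, -5) facing right
uniquely the one of 25 2-step routes that fits.

arc(left, 4), spin(left)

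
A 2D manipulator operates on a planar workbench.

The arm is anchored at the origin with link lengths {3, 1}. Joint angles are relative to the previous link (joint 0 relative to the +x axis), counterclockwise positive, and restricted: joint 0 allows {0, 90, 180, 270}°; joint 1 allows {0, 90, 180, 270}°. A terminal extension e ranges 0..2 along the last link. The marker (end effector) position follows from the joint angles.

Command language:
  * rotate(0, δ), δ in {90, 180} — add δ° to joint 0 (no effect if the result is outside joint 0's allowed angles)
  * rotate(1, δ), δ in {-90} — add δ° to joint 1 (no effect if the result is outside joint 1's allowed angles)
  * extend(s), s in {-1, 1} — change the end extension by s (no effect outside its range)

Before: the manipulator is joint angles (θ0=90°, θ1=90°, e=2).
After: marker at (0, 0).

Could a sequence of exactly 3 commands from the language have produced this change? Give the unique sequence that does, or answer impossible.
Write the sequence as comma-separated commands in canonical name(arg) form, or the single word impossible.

t0: joint angles (θ0=90°, θ1=90°, e=2)
1. rotate(1, -90) → joint angles (θ0=90°, θ1=0°, e=2)
2. rotate(1, -90) → joint angles (θ0=90°, θ1=270°, e=2)
3. rotate(1, -90) → joint angles (θ0=90°, θ1=180°, e=2)
all 125 alternatives checked — unique.

rotate(1, -90), rotate(1, -90), rotate(1, -90)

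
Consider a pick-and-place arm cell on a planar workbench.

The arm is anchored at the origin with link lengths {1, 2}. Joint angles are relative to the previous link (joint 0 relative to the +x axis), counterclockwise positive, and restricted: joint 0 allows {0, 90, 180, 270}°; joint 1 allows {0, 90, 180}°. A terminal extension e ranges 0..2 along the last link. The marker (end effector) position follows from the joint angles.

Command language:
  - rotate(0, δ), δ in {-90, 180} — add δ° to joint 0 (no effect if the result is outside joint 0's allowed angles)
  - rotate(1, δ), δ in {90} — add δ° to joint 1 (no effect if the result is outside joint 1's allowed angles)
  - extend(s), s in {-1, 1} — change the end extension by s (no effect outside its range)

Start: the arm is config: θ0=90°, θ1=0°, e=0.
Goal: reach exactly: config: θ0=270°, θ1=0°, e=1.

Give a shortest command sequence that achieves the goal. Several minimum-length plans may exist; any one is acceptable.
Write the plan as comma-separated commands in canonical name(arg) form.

begin: config: θ0=90°, θ1=0°, e=0
[1] after rotate(0, 180): config: θ0=270°, θ1=0°, e=0
[2] after extend(1): config: θ0=270°, θ1=0°, e=1
shorter routes all fall short; 2 is best.

rotate(0, 180), extend(1)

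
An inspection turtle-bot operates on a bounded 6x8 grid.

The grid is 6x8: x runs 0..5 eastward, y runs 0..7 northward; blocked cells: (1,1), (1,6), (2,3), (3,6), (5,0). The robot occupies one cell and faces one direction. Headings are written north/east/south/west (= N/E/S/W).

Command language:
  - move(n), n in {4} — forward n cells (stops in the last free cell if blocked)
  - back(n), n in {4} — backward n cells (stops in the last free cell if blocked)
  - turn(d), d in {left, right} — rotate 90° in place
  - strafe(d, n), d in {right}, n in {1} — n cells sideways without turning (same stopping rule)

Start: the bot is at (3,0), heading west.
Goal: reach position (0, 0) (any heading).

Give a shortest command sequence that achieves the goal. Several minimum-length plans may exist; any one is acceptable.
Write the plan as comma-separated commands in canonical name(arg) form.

start: at (3,0), heading west
1. move(4) → at (0,0), heading west
no 0-step plan works, so 1 is optimal.

move(4)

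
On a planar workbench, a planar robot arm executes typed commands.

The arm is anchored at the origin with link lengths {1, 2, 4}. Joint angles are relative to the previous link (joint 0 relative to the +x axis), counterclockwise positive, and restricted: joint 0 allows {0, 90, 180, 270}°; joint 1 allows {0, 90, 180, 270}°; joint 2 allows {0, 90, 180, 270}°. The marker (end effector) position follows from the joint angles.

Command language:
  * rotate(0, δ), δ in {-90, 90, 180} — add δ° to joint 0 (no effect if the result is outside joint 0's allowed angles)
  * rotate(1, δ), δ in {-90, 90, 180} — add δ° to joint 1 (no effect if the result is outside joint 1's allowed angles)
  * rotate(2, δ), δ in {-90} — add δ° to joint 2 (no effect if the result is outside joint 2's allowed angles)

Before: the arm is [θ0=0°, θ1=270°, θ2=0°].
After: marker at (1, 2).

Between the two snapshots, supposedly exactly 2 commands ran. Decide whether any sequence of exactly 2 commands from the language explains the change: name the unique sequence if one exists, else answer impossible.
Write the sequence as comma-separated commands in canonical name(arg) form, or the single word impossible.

t0: [θ0=0°, θ1=270°, θ2=0°]
t=1 rotate(2, -90) ⇒ [θ0=0°, θ1=270°, θ2=270°]
t=2 rotate(2, -90) ⇒ [θ0=0°, θ1=270°, θ2=180°]
uniquely the one of 49 2-step routes that fits.

rotate(2, -90), rotate(2, -90)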